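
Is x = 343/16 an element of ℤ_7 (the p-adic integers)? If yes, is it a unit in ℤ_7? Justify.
x ∈ ℤ_7 but not a unit; v_7(x) = 3 > 0

ℤ_7 = {x ∈ ℚ_7 : v_7(x) ≥ 0} and ℤ_7^× = {x ∈ ℤ_7 : v_7(x) = 0}. Here v_7(343/16) = v_7(num) − v_7(den) = 3; compare against these criteria.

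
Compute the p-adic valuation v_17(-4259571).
v_17(-4259571) = 5

v_17(n) is the largest exponent k such that 17^k divides n. Factor out: -4259571 = -17^5 · 3. (Sign doesn't affect v_p.) So v_17(-4259571) = 5.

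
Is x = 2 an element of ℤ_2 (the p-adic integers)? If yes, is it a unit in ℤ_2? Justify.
x ∈ ℤ_2 but not a unit; v_2(x) = 1 > 0

ℤ_2 = {x ∈ ℚ_2 : v_2(x) ≥ 0} and ℤ_2^× = {x ∈ ℤ_2 : v_2(x) = 0}. Here v_2(2) = v_2(num) − v_2(den) = 1; compare against these criteria.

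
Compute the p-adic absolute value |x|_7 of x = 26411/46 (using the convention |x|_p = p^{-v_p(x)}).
|26411/46|_7 = 1/2401

Step 1 — compute v_7(x) by factoring powers of 7 out of the numerator and denominator: v_7(26411/46) = 4. Step 2 — apply |x|_p = p^{-v_p(x)} = 7^{-4} = 1/2401.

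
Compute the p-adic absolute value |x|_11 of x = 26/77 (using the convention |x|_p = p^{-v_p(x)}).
|26/77|_11 = 11

Step 1 — compute v_11(x) by factoring powers of 11 out of the numerator and denominator: v_11(26/77) = -1. Step 2 — apply |x|_p = p^{-v_p(x)} = 11^{1} = 11.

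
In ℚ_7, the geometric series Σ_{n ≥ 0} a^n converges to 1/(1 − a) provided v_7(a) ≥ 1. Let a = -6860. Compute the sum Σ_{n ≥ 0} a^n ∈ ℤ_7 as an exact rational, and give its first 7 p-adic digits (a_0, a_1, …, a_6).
Σ a^n = 1/(1 − a) = 1/6861;  first 7 digits = (1, 0, 0, 1, 4, 6, 0)

v_7(a) = 3 ≥ 1, so the series converges in ℤ_7 to 1/(1 − a) = 1/(1 − (-6860)) = 1/6861. Expand this rational in ℤ_7: compute digits iteratively via d_i = x_i mod 7, x_{i+1} = (x_i − d_i)/7. The first 7 digits are (1, 0, 0, 1, 4, 6, 0).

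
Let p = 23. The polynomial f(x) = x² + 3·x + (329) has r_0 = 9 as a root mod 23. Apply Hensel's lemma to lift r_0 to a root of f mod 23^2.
r_1 = 492 (mod 529)

Hensel: r_{i+1} = r_i − f(r_i)·(f′(r_i))^{-1} mod 23^{i+2}, f′(x) = 2x + 3. Iterate:
  r_0 = 9 (mod 23)
  r_1 = 492 (mod 529)
Final: r = 492 satisfies f(r) ≡ 0 mod 23^2.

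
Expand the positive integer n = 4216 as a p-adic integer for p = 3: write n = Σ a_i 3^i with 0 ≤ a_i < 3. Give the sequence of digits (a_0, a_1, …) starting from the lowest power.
(a_0, a_1, …) = (1, 1, 0, 0, 1, 2, 2, 1)

Repeated division by 3 gives the digits low-to-high: 4216 = 1 + 1·3^1 + 1·3^4 + 2·3^5 + 2·3^6 + 1·3^7. Digit sequence: (1, 1, 0, 0, 1, 2, 2, 1).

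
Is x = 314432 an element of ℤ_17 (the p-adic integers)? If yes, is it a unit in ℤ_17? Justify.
x ∈ ℤ_17 but not a unit; v_17(x) = 3 > 0

ℤ_17 = {x ∈ ℚ_17 : v_17(x) ≥ 0} and ℤ_17^× = {x ∈ ℤ_17 : v_17(x) = 0}. Here v_17(314432) = v_17(num) − v_17(den) = 3; compare against these criteria.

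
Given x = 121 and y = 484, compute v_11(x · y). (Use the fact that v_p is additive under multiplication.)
v_11(58564) = 4

v_p(x) = 2 (factor: 121 = 11^2 · 1); v_p(y) = 2 (factor: 484 = 11^2 · 4). Additivity: v_p(xy) = v_p(x) + v_p(y) = 2 + 2 = 4. (Direct check: xy = 58564 = 11^4 · (4).)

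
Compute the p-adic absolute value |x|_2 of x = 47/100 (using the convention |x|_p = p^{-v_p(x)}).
|47/100|_2 = 4

Step 1 — compute v_2(x) by factoring powers of 2 out of the numerator and denominator: v_2(47/100) = -2. Step 2 — apply |x|_p = p^{-v_p(x)} = 2^{2} = 4.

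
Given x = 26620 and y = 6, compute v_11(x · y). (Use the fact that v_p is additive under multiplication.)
v_11(159720) = 3

v_p(x) = 3 (factor: 26620 = 11^3 · 20); v_p(y) = 0 (factor: 6 = 11^0 · 6). Additivity: v_p(xy) = v_p(x) + v_p(y) = 3 + 0 = 3. (Direct check: xy = 159720 = 11^3 · (120).)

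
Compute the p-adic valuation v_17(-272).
v_17(-272) = 1

v_17(n) is the largest exponent k such that 17^k divides n. Factor out: -272 = -17^1 · 16. (Sign doesn't affect v_p.) So v_17(-272) = 1.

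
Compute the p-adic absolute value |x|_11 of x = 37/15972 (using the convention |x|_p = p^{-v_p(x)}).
|37/15972|_11 = 1331

Step 1 — compute v_11(x) by factoring powers of 11 out of the numerator and denominator: v_11(37/15972) = -3. Step 2 — apply |x|_p = p^{-v_p(x)} = 11^{3} = 1331.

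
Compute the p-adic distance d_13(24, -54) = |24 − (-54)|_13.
d_13(24, -54) = 1/13

Step 1 — x − y = 24 − (-54) = 78. Step 2 — v_13(78) = 1 (factor: 78 = (13^1 · 6); the sign does not affect v_p). Step 3 — |x − y|_13 = 13^{-1} = 1/13.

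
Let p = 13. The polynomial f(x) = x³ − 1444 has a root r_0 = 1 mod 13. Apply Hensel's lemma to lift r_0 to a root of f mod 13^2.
r_1 = 144 (mod 169)

Hensel: r_{i+1} = r_i − f(r_i)/f′(r_i) mod 13^{i+2}, where f′(x) = 3x². Iterate:
  r_0 = 1 (mod 13)
  r_1 = 144 (mod 169)
Final: r = 144 with f(r) ≡ 0 mod 13^2.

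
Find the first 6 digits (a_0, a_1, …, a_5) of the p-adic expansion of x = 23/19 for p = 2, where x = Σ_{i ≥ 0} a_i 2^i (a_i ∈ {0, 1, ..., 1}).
(a_0, …, a_5) = (1, 0, 1, 1, 0, 1)

v_2(23/19) = 0 (numerator and denominator both coprime to 2), so x ∈ ℤ_2^×. Compute digits iteratively via a_i = x_i mod 2, x_{i+1} = (x_i − a_i)/2, with x_0 = x:
  x_0 = 23/19;  a_0 = 1;  x_1 = (x_0 − 1)/2 = 2/19
  x_1 = 2/19;  a_1 = 0;  x_2 = (x_1 − 0)/2 = 1/19
  x_2 = 1/19;  a_2 = 1;  x_3 = (x_2 − 1)/2 = -9/19
  x_3 = -9/19;  a_3 = 1;  x_4 = (x_3 − 1)/2 = -14/19
  x_4 = -14/19;  a_4 = 0;  x_5 = (x_4 − 0)/2 = -7/19
  x_5 = -7/19;  a_5 = 1;  x_6 = (x_5 − 1)/2 = -13/19
Digits: (1, 0, 1, 1, 0, 1).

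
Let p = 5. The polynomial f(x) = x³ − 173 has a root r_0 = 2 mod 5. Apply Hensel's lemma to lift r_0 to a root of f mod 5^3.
r_2 = 97 (mod 125)

Hensel: r_{i+1} = r_i − f(r_i)/f′(r_i) mod 5^{i+2}, where f′(x) = 3x². Iterate:
  r_0 = 2 (mod 5)
  r_1 = 22 (mod 25)
  r_2 = 97 (mod 125)
Final: r = 97 with f(r) ≡ 0 mod 5^3.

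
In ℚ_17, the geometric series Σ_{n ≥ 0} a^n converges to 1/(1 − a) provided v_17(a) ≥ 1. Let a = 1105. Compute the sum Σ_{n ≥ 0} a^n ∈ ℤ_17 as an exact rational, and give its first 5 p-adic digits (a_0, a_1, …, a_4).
Σ a^n = 1/(1 − a) = -1/1104;  first 5 digits = (1, 14, 12, 0, 15)

v_17(a) = 1 ≥ 1, so the series converges in ℤ_17 to 1/(1 − a) = 1/(1 − 1105) = -1/1104. Expand this rational in ℤ_17: compute digits iteratively via d_i = x_i mod 17, x_{i+1} = (x_i − d_i)/17. The first 5 digits are (1, 14, 12, 0, 15).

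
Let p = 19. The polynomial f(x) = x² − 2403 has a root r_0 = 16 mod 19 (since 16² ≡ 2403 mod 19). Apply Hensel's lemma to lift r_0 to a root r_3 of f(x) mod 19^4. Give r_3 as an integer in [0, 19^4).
r_3 = 15843 (mod 130321)

Hensel's recurrence: r_{i+1} = r_i − f(r_i)·(f′(r_i))^{-1} mod 19^{i+2}, with f′(x) = 2x. Iterate:
  r_0 = 16 (mod 19)
  r_1 = 320 (mod 361)
  r_2 = 2125 (mod 6859)
  r_3 = 15843 (mod 130321)
Final: r_3 = 15843, and one checks f(r_3) ≡ 0 mod 19^4.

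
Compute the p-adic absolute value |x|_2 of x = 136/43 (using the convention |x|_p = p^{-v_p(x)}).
|136/43|_2 = 1/8

Step 1 — compute v_2(x) by factoring powers of 2 out of the numerator and denominator: v_2(136/43) = 3. Step 2 — apply |x|_p = p^{-v_p(x)} = 2^{-3} = 1/8.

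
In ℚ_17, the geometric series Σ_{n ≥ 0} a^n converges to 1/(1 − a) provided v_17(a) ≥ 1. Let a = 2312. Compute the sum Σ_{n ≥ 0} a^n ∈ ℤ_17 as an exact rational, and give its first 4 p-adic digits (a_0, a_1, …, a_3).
Σ a^n = 1/(1 − a) = -1/2311;  first 4 digits = (1, 0, 8, 0)

v_17(a) = 2 ≥ 1, so the series converges in ℤ_17 to 1/(1 − a) = 1/(1 − 2312) = -1/2311. Expand this rational in ℤ_17: compute digits iteratively via d_i = x_i mod 17, x_{i+1} = (x_i − d_i)/17. The first 4 digits are (1, 0, 8, 0).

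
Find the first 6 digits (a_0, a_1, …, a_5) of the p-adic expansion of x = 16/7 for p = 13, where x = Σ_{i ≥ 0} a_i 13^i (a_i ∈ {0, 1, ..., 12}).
(a_0, …, a_5) = (6, 9, 3, 9, 3, 9)

v_13(16/7) = 0 (numerator and denominator both coprime to 13), so x ∈ ℤ_13^×. Compute digits iteratively via a_i = x_i mod 13, x_{i+1} = (x_i − a_i)/13, with x_0 = x:
  x_0 = 16/7;  a_0 = 6;  x_1 = (x_0 − 6)/13 = -2/7
  x_1 = -2/7;  a_1 = 9;  x_2 = (x_1 − 9)/13 = -5/7
  x_2 = -5/7;  a_2 = 3;  x_3 = (x_2 − 3)/13 = -2/7
  x_3 = -2/7;  a_3 = 9;  x_4 = (x_3 − 9)/13 = -5/7
  x_4 = -5/7;  a_4 = 3;  x_5 = (x_4 − 3)/13 = -2/7
  x_5 = -2/7;  a_5 = 9;  x_6 = (x_5 − 9)/13 = -5/7
Digits: (6, 9, 3, 9, 3, 9).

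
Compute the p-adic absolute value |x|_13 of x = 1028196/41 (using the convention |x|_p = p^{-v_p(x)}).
|1028196/41|_13 = 1/28561

Step 1 — compute v_13(x) by factoring powers of 13 out of the numerator and denominator: v_13(1028196/41) = 4. Step 2 — apply |x|_p = p^{-v_p(x)} = 13^{-4} = 1/28561.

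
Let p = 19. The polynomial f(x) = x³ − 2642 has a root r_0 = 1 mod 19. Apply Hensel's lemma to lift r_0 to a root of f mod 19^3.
r_2 = 4010 (mod 6859)

Hensel: r_{i+1} = r_i − f(r_i)/f′(r_i) mod 19^{i+2}, where f′(x) = 3x². Iterate:
  r_0 = 1 (mod 19)
  r_1 = 39 (mod 361)
  r_2 = 4010 (mod 6859)
Final: r = 4010 with f(r) ≡ 0 mod 19^3.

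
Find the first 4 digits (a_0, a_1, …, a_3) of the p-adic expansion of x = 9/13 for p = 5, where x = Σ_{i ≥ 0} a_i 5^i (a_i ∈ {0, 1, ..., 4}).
(a_0, …, a_3) = (3, 3, 2, 1)

v_5(9/13) = 0 (numerator and denominator both coprime to 5), so x ∈ ℤ_5^×. Compute digits iteratively via a_i = x_i mod 5, x_{i+1} = (x_i − a_i)/5, with x_0 = x:
  x_0 = 9/13;  a_0 = 3;  x_1 = (x_0 − 3)/5 = -6/13
  x_1 = -6/13;  a_1 = 3;  x_2 = (x_1 − 3)/5 = -9/13
  x_2 = -9/13;  a_2 = 2;  x_3 = (x_2 − 2)/5 = -7/13
  x_3 = -7/13;  a_3 = 1;  x_4 = (x_3 − 1)/5 = -4/13
Digits: (3, 3, 2, 1).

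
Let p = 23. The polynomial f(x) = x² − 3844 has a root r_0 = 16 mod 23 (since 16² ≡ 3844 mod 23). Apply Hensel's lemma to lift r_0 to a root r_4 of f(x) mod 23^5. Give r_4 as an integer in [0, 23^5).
r_4 = 62 (mod 6436343)

Hensel's recurrence: r_{i+1} = r_i − f(r_i)·(f′(r_i))^{-1} mod 23^{i+2}, with f′(x) = 2x. Iterate:
  r_0 = 16 (mod 23)
  r_1 = 62 (mod 529)
  r_2 = 62 (mod 12167)
  r_3 = 62 (mod 279841)
  r_4 = 62 (mod 6436343)
Final: r_4 = 62, and one checks f(r_4) ≡ 0 mod 23^5.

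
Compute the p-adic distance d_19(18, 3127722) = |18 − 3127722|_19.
d_19(18, 3127722) = 1/130321

Step 1 — x − y = 18 − 3127722 = -3127704. Step 2 — v_19(-3127704) = 4 (factor: -3127704 = −(19^4 · 24); the sign does not affect v_p). Step 3 — |x − y|_19 = 19^{-4} = 1/130321.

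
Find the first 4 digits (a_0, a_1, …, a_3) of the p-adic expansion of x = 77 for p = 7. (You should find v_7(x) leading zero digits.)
(a_0, …, a_3) = (0, 4, 1, 0)

v_7(77) = 1, so a_0 = ... = a_0 = 0. Factor out: x = 7^1 · u with u = 11 a unit in ℤ_7. Expand u iteratively via a_{v+i} = u_i mod 7, u_{i+1} = (u_i − a_{v+i})/7:
  u_0 = 11;  a_1 = 4;  u_1 = (u_0 − 4)/7 = 1
  u_1 = 1;  a_2 = 1;  u_2 = (u_1 − 1)/7 = 0
  u_2 = 0;  a_3 = 0;  u_3 = (u_2 − 0)/7 = 0
Digits: (0, 4, 1, 0).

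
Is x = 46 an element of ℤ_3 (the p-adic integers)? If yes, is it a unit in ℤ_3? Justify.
x ∈ ℤ_3^× (unit); v_3(x) = 0

ℤ_3 = {x ∈ ℚ_3 : v_3(x) ≥ 0} and ℤ_3^× = {x ∈ ℤ_3 : v_3(x) = 0}. Here v_3(46) = v_3(num) − v_3(den) = 0; compare against these criteria.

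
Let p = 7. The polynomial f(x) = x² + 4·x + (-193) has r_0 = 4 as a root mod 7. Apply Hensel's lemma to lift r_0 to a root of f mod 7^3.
r_2 = 242 (mod 343)

Hensel: r_{i+1} = r_i − f(r_i)·(f′(r_i))^{-1} mod 7^{i+2}, f′(x) = 2x + 4. Iterate:
  r_0 = 4 (mod 7)
  r_1 = 46 (mod 49)
  r_2 = 242 (mod 343)
Final: r = 242 satisfies f(r) ≡ 0 mod 7^3.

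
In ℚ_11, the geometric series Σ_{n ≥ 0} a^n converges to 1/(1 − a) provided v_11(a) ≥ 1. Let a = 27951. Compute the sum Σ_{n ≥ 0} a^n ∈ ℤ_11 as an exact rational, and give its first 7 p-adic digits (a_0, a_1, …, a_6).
Σ a^n = 1/(1 − a) = -1/27950;  first 7 digits = (1, 0, 0, 10, 1, 0, 1)

v_11(a) = 3 ≥ 1, so the series converges in ℤ_11 to 1/(1 − a) = 1/(1 − 27951) = -1/27950. Expand this rational in ℤ_11: compute digits iteratively via d_i = x_i mod 11, x_{i+1} = (x_i − d_i)/11. The first 7 digits are (1, 0, 0, 10, 1, 0, 1).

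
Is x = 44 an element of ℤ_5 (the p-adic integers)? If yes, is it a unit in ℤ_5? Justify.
x ∈ ℤ_5^× (unit); v_5(x) = 0

ℤ_5 = {x ∈ ℚ_5 : v_5(x) ≥ 0} and ℤ_5^× = {x ∈ ℤ_5 : v_5(x) = 0}. Here v_5(44) = v_5(num) − v_5(den) = 0; compare against these criteria.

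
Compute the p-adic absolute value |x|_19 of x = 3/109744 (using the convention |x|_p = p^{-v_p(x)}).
|3/109744|_19 = 6859

Step 1 — compute v_19(x) by factoring powers of 19 out of the numerator and denominator: v_19(3/109744) = -3. Step 2 — apply |x|_p = p^{-v_p(x)} = 19^{3} = 6859.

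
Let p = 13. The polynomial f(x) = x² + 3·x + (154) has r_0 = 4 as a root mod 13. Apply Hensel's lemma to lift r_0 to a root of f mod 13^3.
r_2 = 433 (mod 2197)

Hensel: r_{i+1} = r_i − f(r_i)·(f′(r_i))^{-1} mod 13^{i+2}, f′(x) = 2x + 3. Iterate:
  r_0 = 4 (mod 13)
  r_1 = 95 (mod 169)
  r_2 = 433 (mod 2197)
Final: r = 433 satisfies f(r) ≡ 0 mod 13^3.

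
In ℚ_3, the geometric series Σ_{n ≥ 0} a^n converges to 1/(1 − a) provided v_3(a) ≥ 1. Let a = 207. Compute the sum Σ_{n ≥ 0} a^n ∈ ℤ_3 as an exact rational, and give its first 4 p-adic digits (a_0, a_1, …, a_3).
Σ a^n = 1/(1 − a) = -1/206;  first 4 digits = (1, 0, 2, 1)

v_3(a) = 2 ≥ 1, so the series converges in ℤ_3 to 1/(1 − a) = 1/(1 − 207) = -1/206. Expand this rational in ℤ_3: compute digits iteratively via d_i = x_i mod 3, x_{i+1} = (x_i − d_i)/3. The first 4 digits are (1, 0, 2, 1).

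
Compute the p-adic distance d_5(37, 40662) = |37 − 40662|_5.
d_5(37, 40662) = 1/3125

Step 1 — x − y = 37 − 40662 = -40625. Step 2 — v_5(-40625) = 5 (factor: -40625 = −(5^5 · 13); the sign does not affect v_p). Step 3 — |x − y|_5 = 5^{-5} = 1/3125.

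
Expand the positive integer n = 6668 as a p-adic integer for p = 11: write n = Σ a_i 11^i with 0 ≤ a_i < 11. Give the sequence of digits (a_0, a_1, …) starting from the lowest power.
(a_0, a_1, …) = (2, 1, 0, 5)

Repeated division by 11 gives the digits low-to-high: 6668 = 2 + 1·11^1 + 5·11^3. Digit sequence: (2, 1, 0, 5).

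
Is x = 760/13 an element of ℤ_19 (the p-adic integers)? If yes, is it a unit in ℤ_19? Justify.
x ∈ ℤ_19 but not a unit; v_19(x) = 1 > 0

ℤ_19 = {x ∈ ℚ_19 : v_19(x) ≥ 0} and ℤ_19^× = {x ∈ ℤ_19 : v_19(x) = 0}. Here v_19(760/13) = v_19(num) − v_19(den) = 1; compare against these criteria.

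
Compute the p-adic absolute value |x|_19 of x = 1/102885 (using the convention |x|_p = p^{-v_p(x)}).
|1/102885|_19 = 6859

Step 1 — compute v_19(x) by factoring powers of 19 out of the numerator and denominator: v_19(1/102885) = -3. Step 2 — apply |x|_p = p^{-v_p(x)} = 19^{3} = 6859.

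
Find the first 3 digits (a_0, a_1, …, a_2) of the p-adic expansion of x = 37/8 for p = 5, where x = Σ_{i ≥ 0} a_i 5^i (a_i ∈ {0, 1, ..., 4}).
(a_0, …, a_2) = (4, 2, 4)

v_5(37/8) = 0 (numerator and denominator both coprime to 5), so x ∈ ℤ_5^×. Compute digits iteratively via a_i = x_i mod 5, x_{i+1} = (x_i − a_i)/5, with x_0 = x:
  x_0 = 37/8;  a_0 = 4;  x_1 = (x_0 − 4)/5 = 1/8
  x_1 = 1/8;  a_1 = 2;  x_2 = (x_1 − 2)/5 = -3/8
  x_2 = -3/8;  a_2 = 4;  x_3 = (x_2 − 4)/5 = -7/8
Digits: (4, 2, 4).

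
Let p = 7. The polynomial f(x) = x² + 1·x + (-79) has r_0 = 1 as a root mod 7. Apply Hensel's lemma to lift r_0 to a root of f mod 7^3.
r_2 = 239 (mod 343)

Hensel: r_{i+1} = r_i − f(r_i)·(f′(r_i))^{-1} mod 7^{i+2}, f′(x) = 2x + 1. Iterate:
  r_0 = 1 (mod 7)
  r_1 = 43 (mod 49)
  r_2 = 239 (mod 343)
Final: r = 239 satisfies f(r) ≡ 0 mod 7^3.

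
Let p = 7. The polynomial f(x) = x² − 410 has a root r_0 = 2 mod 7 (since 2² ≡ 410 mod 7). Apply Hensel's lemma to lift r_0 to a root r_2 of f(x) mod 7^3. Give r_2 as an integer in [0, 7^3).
r_2 = 79 (mod 343)

Hensel's recurrence: r_{i+1} = r_i − f(r_i)·(f′(r_i))^{-1} mod 7^{i+2}, with f′(x) = 2x. Iterate:
  r_0 = 2 (mod 7)
  r_1 = 30 (mod 49)
  r_2 = 79 (mod 343)
Final: r_2 = 79, and one checks f(r_2) ≡ 0 mod 7^3.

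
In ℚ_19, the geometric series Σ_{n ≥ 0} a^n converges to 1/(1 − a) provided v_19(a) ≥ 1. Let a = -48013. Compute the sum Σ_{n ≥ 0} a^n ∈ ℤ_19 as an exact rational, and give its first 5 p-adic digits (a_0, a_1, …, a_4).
Σ a^n = 1/(1 − a) = 1/48014;  first 5 digits = (1, 0, 0, 12, 18)

v_19(a) = 3 ≥ 1, so the series converges in ℤ_19 to 1/(1 − a) = 1/(1 − (-48013)) = 1/48014. Expand this rational in ℤ_19: compute digits iteratively via d_i = x_i mod 19, x_{i+1} = (x_i − d_i)/19. The first 5 digits are (1, 0, 0, 12, 18).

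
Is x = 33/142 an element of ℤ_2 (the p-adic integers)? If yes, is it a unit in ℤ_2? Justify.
x ∉ ℤ_2 (v_2(x) = -1 < 0)

ℤ_2 = {x ∈ ℚ_2 : v_2(x) ≥ 0} and ℤ_2^× = {x ∈ ℤ_2 : v_2(x) = 0}. Here v_2(33/142) = v_2(num) − v_2(den) = -1; compare against these criteria.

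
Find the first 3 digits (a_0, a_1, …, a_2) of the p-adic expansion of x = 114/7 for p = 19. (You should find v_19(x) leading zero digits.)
(a_0, …, a_2) = (0, 9, 5)

v_19(114/7) = 1, so a_0 = ... = a_0 = 0. Factor out: x = 19^1 · u with u = 6/7 a unit in ℤ_19. Expand u iteratively via a_{v+i} = u_i mod 19, u_{i+1} = (u_i − a_{v+i})/19:
  u_0 = 6/7;  a_1 = 9;  u_1 = (u_0 − 9)/19 = -3/7
  u_1 = -3/7;  a_2 = 5;  u_2 = (u_1 − 5)/19 = -2/7
Digits: (0, 9, 5).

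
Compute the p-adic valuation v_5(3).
v_5(3) = 0

v_5(n) is the largest exponent k such that 5^k divides n. Factor out: 3 = 5^0 · 3. (Sign doesn't affect v_p.) So v_5(3) = 0.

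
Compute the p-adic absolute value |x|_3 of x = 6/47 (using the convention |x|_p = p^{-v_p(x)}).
|6/47|_3 = 1/3

Step 1 — compute v_3(x) by factoring powers of 3 out of the numerator and denominator: v_3(6/47) = 1. Step 2 — apply |x|_p = p^{-v_p(x)} = 3^{-1} = 1/3.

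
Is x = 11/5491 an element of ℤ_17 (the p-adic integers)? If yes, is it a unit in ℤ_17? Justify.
x ∉ ℤ_17 (v_17(x) = -2 < 0)

ℤ_17 = {x ∈ ℚ_17 : v_17(x) ≥ 0} and ℤ_17^× = {x ∈ ℤ_17 : v_17(x) = 0}. Here v_17(11/5491) = v_17(num) − v_17(den) = -2; compare against these criteria.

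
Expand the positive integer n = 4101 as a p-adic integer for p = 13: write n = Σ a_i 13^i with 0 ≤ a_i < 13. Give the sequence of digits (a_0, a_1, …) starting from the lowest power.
(a_0, a_1, …) = (6, 3, 11, 1)

Repeated division by 13 gives the digits low-to-high: 4101 = 6 + 3·13^1 + 11·13^2 + 1·13^3. Digit sequence: (6, 3, 11, 1).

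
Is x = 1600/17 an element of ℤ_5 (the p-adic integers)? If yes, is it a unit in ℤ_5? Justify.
x ∈ ℤ_5 but not a unit; v_5(x) = 2 > 0

ℤ_5 = {x ∈ ℚ_5 : v_5(x) ≥ 0} and ℤ_5^× = {x ∈ ℤ_5 : v_5(x) = 0}. Here v_5(1600/17) = v_5(num) − v_5(den) = 2; compare against these criteria.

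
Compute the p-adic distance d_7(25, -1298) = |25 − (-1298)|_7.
d_7(25, -1298) = 1/49

Step 1 — x − y = 25 − (-1298) = 1323. Step 2 — v_7(1323) = 2 (factor: 1323 = (7^2 · 27); the sign does not affect v_p). Step 3 — |x − y|_7 = 7^{-2} = 1/49.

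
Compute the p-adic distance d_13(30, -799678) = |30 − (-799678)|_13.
d_13(30, -799678) = 1/28561

Step 1 — x − y = 30 − (-799678) = 799708. Step 2 — v_13(799708) = 4 (factor: 799708 = (13^4 · 28); the sign does not affect v_p). Step 3 — |x − y|_13 = 13^{-4} = 1/28561.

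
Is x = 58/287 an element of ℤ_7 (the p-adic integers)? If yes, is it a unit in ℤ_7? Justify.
x ∉ ℤ_7 (v_7(x) = -1 < 0)

ℤ_7 = {x ∈ ℚ_7 : v_7(x) ≥ 0} and ℤ_7^× = {x ∈ ℤ_7 : v_7(x) = 0}. Here v_7(58/287) = v_7(num) − v_7(den) = -1; compare against these criteria.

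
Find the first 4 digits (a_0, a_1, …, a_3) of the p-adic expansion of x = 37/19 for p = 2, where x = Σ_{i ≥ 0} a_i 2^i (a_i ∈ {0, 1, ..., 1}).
(a_0, …, a_3) = (1, 1, 1, 0)

v_2(37/19) = 0 (numerator and denominator both coprime to 2), so x ∈ ℤ_2^×. Compute digits iteratively via a_i = x_i mod 2, x_{i+1} = (x_i − a_i)/2, with x_0 = x:
  x_0 = 37/19;  a_0 = 1;  x_1 = (x_0 − 1)/2 = 9/19
  x_1 = 9/19;  a_1 = 1;  x_2 = (x_1 − 1)/2 = -5/19
  x_2 = -5/19;  a_2 = 1;  x_3 = (x_2 − 1)/2 = -12/19
  x_3 = -12/19;  a_3 = 0;  x_4 = (x_3 − 0)/2 = -6/19
Digits: (1, 1, 1, 0).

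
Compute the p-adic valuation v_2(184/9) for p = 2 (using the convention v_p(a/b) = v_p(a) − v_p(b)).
v_2(184/9) = 3

Factor powers of 2 from the numerator and denominator of the reduced fraction: 184 = 2^3 · 23 and 9 = 2^0 · 9. Apply v_p(a/b) = v_p(a) − v_p(b): v_2(184/9) = 3 − 0 = 3.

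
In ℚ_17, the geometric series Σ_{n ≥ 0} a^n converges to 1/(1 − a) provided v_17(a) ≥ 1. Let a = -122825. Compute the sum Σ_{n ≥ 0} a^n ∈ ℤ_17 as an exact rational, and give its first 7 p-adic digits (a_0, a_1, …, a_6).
Σ a^n = 1/(1 − a) = 1/122826;  first 7 digits = (1, 0, 0, 9, 15, 16, 12)

v_17(a) = 3 ≥ 1, so the series converges in ℤ_17 to 1/(1 − a) = 1/(1 − (-122825)) = 1/122826. Expand this rational in ℤ_17: compute digits iteratively via d_i = x_i mod 17, x_{i+1} = (x_i − d_i)/17. The first 7 digits are (1, 0, 0, 9, 15, 16, 12).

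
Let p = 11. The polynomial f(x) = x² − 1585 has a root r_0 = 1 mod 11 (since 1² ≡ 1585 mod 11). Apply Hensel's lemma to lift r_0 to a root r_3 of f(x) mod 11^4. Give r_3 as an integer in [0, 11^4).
r_3 = 6601 (mod 14641)

Hensel's recurrence: r_{i+1} = r_i − f(r_i)·(f′(r_i))^{-1} mod 11^{i+2}, with f′(x) = 2x. Iterate:
  r_0 = 1 (mod 11)
  r_1 = 67 (mod 121)
  r_2 = 1277 (mod 1331)
  r_3 = 6601 (mod 14641)
Final: r_3 = 6601, and one checks f(r_3) ≡ 0 mod 11^4.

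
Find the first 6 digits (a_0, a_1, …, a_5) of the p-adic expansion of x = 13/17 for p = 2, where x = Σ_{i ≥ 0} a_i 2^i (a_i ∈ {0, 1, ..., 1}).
(a_0, …, a_5) = (1, 0, 1, 1, 1, 1)

v_2(13/17) = 0 (numerator and denominator both coprime to 2), so x ∈ ℤ_2^×. Compute digits iteratively via a_i = x_i mod 2, x_{i+1} = (x_i − a_i)/2, with x_0 = x:
  x_0 = 13/17;  a_0 = 1;  x_1 = (x_0 − 1)/2 = -2/17
  x_1 = -2/17;  a_1 = 0;  x_2 = (x_1 − 0)/2 = -1/17
  x_2 = -1/17;  a_2 = 1;  x_3 = (x_2 − 1)/2 = -9/17
  x_3 = -9/17;  a_3 = 1;  x_4 = (x_3 − 1)/2 = -13/17
  x_4 = -13/17;  a_4 = 1;  x_5 = (x_4 − 1)/2 = -15/17
  x_5 = -15/17;  a_5 = 1;  x_6 = (x_5 − 1)/2 = -16/17
Digits: (1, 0, 1, 1, 1, 1).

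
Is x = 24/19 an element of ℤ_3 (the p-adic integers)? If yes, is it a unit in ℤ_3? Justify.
x ∈ ℤ_3 but not a unit; v_3(x) = 1 > 0

ℤ_3 = {x ∈ ℚ_3 : v_3(x) ≥ 0} and ℤ_3^× = {x ∈ ℤ_3 : v_3(x) = 0}. Here v_3(24/19) = v_3(num) − v_3(den) = 1; compare against these criteria.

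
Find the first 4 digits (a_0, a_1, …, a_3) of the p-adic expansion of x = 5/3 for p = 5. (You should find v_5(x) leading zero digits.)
(a_0, …, a_3) = (0, 2, 3, 1)

v_5(5/3) = 1, so a_0 = ... = a_0 = 0. Factor out: x = 5^1 · u with u = 1/3 a unit in ℤ_5. Expand u iteratively via a_{v+i} = u_i mod 5, u_{i+1} = (u_i − a_{v+i})/5:
  u_0 = 1/3;  a_1 = 2;  u_1 = (u_0 − 2)/5 = -1/3
  u_1 = -1/3;  a_2 = 3;  u_2 = (u_1 − 3)/5 = -2/3
  u_2 = -2/3;  a_3 = 1;  u_3 = (u_2 − 1)/5 = -1/3
Digits: (0, 2, 3, 1).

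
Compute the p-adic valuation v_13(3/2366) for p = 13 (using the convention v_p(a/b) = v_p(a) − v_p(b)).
v_13(3/2366) = -2

Factor powers of 13 from the numerator and denominator of the reduced fraction: 3 = 13^0 · 3 and 2366 = 13^2 · 14. Apply v_p(a/b) = v_p(a) − v_p(b): v_13(3/2366) = 0 − 2 = -2.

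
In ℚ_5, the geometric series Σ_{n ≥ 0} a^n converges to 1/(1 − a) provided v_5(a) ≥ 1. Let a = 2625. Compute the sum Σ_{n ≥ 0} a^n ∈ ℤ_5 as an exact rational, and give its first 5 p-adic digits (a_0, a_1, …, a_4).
Σ a^n = 1/(1 − a) = -1/2624;  first 5 digits = (1, 0, 0, 1, 4)

v_5(a) = 3 ≥ 1, so the series converges in ℤ_5 to 1/(1 − a) = 1/(1 − 2625) = -1/2624. Expand this rational in ℤ_5: compute digits iteratively via d_i = x_i mod 5, x_{i+1} = (x_i − d_i)/5. The first 5 digits are (1, 0, 0, 1, 4).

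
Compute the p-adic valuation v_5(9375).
v_5(9375) = 5

v_5(n) is the largest exponent k such that 5^k divides n. Factor out: 9375 = 5^5 · 3. (Sign doesn't affect v_p.) So v_5(9375) = 5.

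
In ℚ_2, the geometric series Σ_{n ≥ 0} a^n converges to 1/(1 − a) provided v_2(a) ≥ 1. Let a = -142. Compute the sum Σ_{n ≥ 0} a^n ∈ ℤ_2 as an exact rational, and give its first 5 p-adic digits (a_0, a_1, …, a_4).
Σ a^n = 1/(1 − a) = 1/143;  first 5 digits = (1, 1, 1, 1, 0)

v_2(a) = 1 ≥ 1, so the series converges in ℤ_2 to 1/(1 − a) = 1/(1 − (-142)) = 1/143. Expand this rational in ℤ_2: compute digits iteratively via d_i = x_i mod 2, x_{i+1} = (x_i − d_i)/2. The first 5 digits are (1, 1, 1, 1, 0).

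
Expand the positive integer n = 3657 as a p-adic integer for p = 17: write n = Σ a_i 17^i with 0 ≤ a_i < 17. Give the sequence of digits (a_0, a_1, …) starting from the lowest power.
(a_0, a_1, …) = (2, 11, 12)

Repeated division by 17 gives the digits low-to-high: 3657 = 2 + 11·17^1 + 12·17^2. Digit sequence: (2, 11, 12).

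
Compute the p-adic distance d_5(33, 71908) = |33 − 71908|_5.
d_5(33, 71908) = 1/3125

Step 1 — x − y = 33 − 71908 = -71875. Step 2 — v_5(-71875) = 5 (factor: -71875 = −(5^5 · 23); the sign does not affect v_p). Step 3 — |x − y|_5 = 5^{-5} = 1/3125.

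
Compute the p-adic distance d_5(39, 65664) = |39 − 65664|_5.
d_5(39, 65664) = 1/3125

Step 1 — x − y = 39 − 65664 = -65625. Step 2 — v_5(-65625) = 5 (factor: -65625 = −(5^5 · 21); the sign does not affect v_p). Step 3 — |x − y|_5 = 5^{-5} = 1/3125.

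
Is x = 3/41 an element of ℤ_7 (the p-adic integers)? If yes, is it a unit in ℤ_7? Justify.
x ∈ ℤ_7^× (unit); v_7(x) = 0

ℤ_7 = {x ∈ ℚ_7 : v_7(x) ≥ 0} and ℤ_7^× = {x ∈ ℤ_7 : v_7(x) = 0}. Here v_7(3/41) = v_7(num) − v_7(den) = 0; compare against these criteria.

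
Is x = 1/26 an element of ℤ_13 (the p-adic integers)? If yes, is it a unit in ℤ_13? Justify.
x ∉ ℤ_13 (v_13(x) = -1 < 0)

ℤ_13 = {x ∈ ℚ_13 : v_13(x) ≥ 0} and ℤ_13^× = {x ∈ ℤ_13 : v_13(x) = 0}. Here v_13(1/26) = v_13(num) − v_13(den) = -1; compare against these criteria.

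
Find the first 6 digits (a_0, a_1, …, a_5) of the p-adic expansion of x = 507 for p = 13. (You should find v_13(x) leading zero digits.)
(a_0, …, a_5) = (0, 0, 3, 0, 0, 0)

v_13(507) = 2, so a_0 = ... = a_1 = 0. Factor out: x = 13^2 · u with u = 3 a unit in ℤ_13. Expand u iteratively via a_{v+i} = u_i mod 13, u_{i+1} = (u_i − a_{v+i})/13:
  u_0 = 3;  a_2 = 3;  u_1 = (u_0 − 3)/13 = 0
  u_1 = 0;  a_3 = 0;  u_2 = (u_1 − 0)/13 = 0
  u_2 = 0;  a_4 = 0;  u_3 = (u_2 − 0)/13 = 0
  u_3 = 0;  a_5 = 0;  u_4 = (u_3 − 0)/13 = 0
Digits: (0, 0, 3, 0, 0, 0).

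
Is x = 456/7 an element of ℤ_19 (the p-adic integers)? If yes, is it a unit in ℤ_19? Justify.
x ∈ ℤ_19 but not a unit; v_19(x) = 1 > 0

ℤ_19 = {x ∈ ℚ_19 : v_19(x) ≥ 0} and ℤ_19^× = {x ∈ ℤ_19 : v_19(x) = 0}. Here v_19(456/7) = v_19(num) − v_19(den) = 1; compare against these criteria.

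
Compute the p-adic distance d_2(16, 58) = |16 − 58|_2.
d_2(16, 58) = 1/2

Step 1 — x − y = 16 − 58 = -42. Step 2 — v_2(-42) = 1 (factor: -42 = −(2^1 · 21); the sign does not affect v_p). Step 3 — |x − y|_2 = 2^{-1} = 1/2.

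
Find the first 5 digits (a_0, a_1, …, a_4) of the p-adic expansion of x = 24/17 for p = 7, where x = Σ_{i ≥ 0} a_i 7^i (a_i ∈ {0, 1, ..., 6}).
(a_0, …, a_4) = (1, 5, 3, 4, 1)

v_7(24/17) = 0 (numerator and denominator both coprime to 7), so x ∈ ℤ_7^×. Compute digits iteratively via a_i = x_i mod 7, x_{i+1} = (x_i − a_i)/7, with x_0 = x:
  x_0 = 24/17;  a_0 = 1;  x_1 = (x_0 − 1)/7 = 1/17
  x_1 = 1/17;  a_1 = 5;  x_2 = (x_1 − 5)/7 = -12/17
  x_2 = -12/17;  a_2 = 3;  x_3 = (x_2 − 3)/7 = -9/17
  x_3 = -9/17;  a_3 = 4;  x_4 = (x_3 − 4)/7 = -11/17
  x_4 = -11/17;  a_4 = 1;  x_5 = (x_4 − 1)/7 = -4/17
Digits: (1, 5, 3, 4, 1).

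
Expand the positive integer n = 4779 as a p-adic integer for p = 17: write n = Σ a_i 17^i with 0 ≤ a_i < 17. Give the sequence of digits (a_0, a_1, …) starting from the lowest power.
(a_0, a_1, …) = (2, 9, 16)

Repeated division by 17 gives the digits low-to-high: 4779 = 2 + 9·17^1 + 16·17^2. Digit sequence: (2, 9, 16).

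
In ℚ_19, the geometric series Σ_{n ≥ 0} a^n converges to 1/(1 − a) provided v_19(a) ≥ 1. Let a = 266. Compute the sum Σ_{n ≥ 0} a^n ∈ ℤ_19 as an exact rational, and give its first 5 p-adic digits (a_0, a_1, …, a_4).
Σ a^n = 1/(1 − a) = -1/265;  first 5 digits = (1, 14, 6, 18, 9)

v_19(a) = 1 ≥ 1, so the series converges in ℤ_19 to 1/(1 − a) = 1/(1 − 266) = -1/265. Expand this rational in ℤ_19: compute digits iteratively via d_i = x_i mod 19, x_{i+1} = (x_i − d_i)/19. The first 5 digits are (1, 14, 6, 18, 9).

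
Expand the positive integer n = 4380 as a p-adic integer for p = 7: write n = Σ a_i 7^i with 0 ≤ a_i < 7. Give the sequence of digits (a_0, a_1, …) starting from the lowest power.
(a_0, a_1, …) = (5, 2, 5, 5, 1)

Repeated division by 7 gives the digits low-to-high: 4380 = 5 + 2·7^1 + 5·7^2 + 5·7^3 + 1·7^4. Digit sequence: (5, 2, 5, 5, 1).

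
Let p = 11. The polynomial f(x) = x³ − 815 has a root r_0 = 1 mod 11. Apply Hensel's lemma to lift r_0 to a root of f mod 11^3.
r_2 = 595 (mod 1331)

Hensel: r_{i+1} = r_i − f(r_i)/f′(r_i) mod 11^{i+2}, where f′(x) = 3x². Iterate:
  r_0 = 1 (mod 11)
  r_1 = 111 (mod 121)
  r_2 = 595 (mod 1331)
Final: r = 595 with f(r) ≡ 0 mod 11^3.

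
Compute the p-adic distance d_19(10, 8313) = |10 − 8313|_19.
d_19(10, 8313) = 1/361

Step 1 — x − y = 10 − 8313 = -8303. Step 2 — v_19(-8303) = 2 (factor: -8303 = −(19^2 · 23); the sign does not affect v_p). Step 3 — |x − y|_19 = 19^{-2} = 1/361.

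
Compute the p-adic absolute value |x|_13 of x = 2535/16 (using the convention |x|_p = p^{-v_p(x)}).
|2535/16|_13 = 1/169

Step 1 — compute v_13(x) by factoring powers of 13 out of the numerator and denominator: v_13(2535/16) = 2. Step 2 — apply |x|_p = p^{-v_p(x)} = 13^{-2} = 1/169.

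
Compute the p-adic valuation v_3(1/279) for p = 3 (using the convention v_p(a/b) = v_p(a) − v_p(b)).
v_3(1/279) = -2

Factor powers of 3 from the numerator and denominator of the reduced fraction: 1 = 3^0 · 1 and 279 = 3^2 · 31. Apply v_p(a/b) = v_p(a) − v_p(b): v_3(1/279) = 0 − 2 = -2.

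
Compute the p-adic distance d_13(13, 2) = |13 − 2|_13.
d_13(13, 2) = 1

Step 1 — x − y = 13 − 2 = 11. Step 2 — v_13(11) = 0 (factor: 11 = (13^0 · 11); the sign does not affect v_p). Step 3 — |x − y|_13 = 13^{0} = 1.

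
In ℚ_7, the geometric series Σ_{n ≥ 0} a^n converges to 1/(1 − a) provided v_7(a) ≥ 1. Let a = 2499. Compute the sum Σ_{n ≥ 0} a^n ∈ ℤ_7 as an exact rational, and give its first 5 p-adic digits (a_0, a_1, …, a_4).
Σ a^n = 1/(1 − a) = -1/2498;  first 5 digits = (1, 0, 2, 0, 5)

v_7(a) = 2 ≥ 1, so the series converges in ℤ_7 to 1/(1 − a) = 1/(1 − 2499) = -1/2498. Expand this rational in ℤ_7: compute digits iteratively via d_i = x_i mod 7, x_{i+1} = (x_i − d_i)/7. The first 5 digits are (1, 0, 2, 0, 5).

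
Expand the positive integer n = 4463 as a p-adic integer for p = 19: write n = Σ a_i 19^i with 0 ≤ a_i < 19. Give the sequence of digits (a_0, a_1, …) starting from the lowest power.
(a_0, a_1, …) = (17, 6, 12)

Repeated division by 19 gives the digits low-to-high: 4463 = 17 + 6·19^1 + 12·19^2. Digit sequence: (17, 6, 12).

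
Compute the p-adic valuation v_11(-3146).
v_11(-3146) = 2

v_11(n) is the largest exponent k such that 11^k divides n. Factor out: -3146 = -11^2 · 26. (Sign doesn't affect v_p.) So v_11(-3146) = 2.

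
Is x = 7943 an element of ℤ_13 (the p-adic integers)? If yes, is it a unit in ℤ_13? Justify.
x ∈ ℤ_13 but not a unit; v_13(x) = 2 > 0

ℤ_13 = {x ∈ ℚ_13 : v_13(x) ≥ 0} and ℤ_13^× = {x ∈ ℤ_13 : v_13(x) = 0}. Here v_13(7943) = v_13(num) − v_13(den) = 2; compare against these criteria.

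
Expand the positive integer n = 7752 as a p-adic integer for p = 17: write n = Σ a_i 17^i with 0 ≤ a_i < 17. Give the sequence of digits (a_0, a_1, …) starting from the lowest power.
(a_0, a_1, …) = (0, 14, 9, 1)

Repeated division by 17 gives the digits low-to-high: 7752 = 14·17^1 + 9·17^2 + 1·17^3. Digit sequence: (0, 14, 9, 1).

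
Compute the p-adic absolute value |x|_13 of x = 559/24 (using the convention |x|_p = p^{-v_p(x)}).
|559/24|_13 = 1/13

Step 1 — compute v_13(x) by factoring powers of 13 out of the numerator and denominator: v_13(559/24) = 1. Step 2 — apply |x|_p = p^{-v_p(x)} = 13^{-1} = 1/13.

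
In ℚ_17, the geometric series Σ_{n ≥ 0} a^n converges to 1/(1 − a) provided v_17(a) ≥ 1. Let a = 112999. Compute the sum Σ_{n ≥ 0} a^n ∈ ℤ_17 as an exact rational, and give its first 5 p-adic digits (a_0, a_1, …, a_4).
Σ a^n = 1/(1 − a) = -1/112998;  first 5 digits = (1, 0, 0, 6, 1)

v_17(a) = 3 ≥ 1, so the series converges in ℤ_17 to 1/(1 − a) = 1/(1 − 112999) = -1/112998. Expand this rational in ℤ_17: compute digits iteratively via d_i = x_i mod 17, x_{i+1} = (x_i − d_i)/17. The first 5 digits are (1, 0, 0, 6, 1).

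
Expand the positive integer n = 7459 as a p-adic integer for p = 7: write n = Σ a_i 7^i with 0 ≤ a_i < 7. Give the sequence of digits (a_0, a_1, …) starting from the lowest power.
(a_0, a_1, …) = (4, 1, 5, 0, 3)

Repeated division by 7 gives the digits low-to-high: 7459 = 4 + 1·7^1 + 5·7^2 + 3·7^4. Digit sequence: (4, 1, 5, 0, 3).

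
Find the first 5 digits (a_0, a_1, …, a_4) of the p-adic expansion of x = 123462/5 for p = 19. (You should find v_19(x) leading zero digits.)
(a_0, …, a_4) = (0, 0, 0, 15, 7)

v_19(123462/5) = 3, so a_0 = ... = a_2 = 0. Factor out: x = 19^3 · u with u = 18/5 a unit in ℤ_19. Expand u iteratively via a_{v+i} = u_i mod 19, u_{i+1} = (u_i − a_{v+i})/19:
  u_0 = 18/5;  a_3 = 15;  u_1 = (u_0 − 15)/19 = -3/5
  u_1 = -3/5;  a_4 = 7;  u_2 = (u_1 − 7)/19 = -2/5
Digits: (0, 0, 0, 15, 7).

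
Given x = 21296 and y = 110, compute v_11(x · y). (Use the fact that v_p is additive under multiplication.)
v_11(2342560) = 4

v_p(x) = 3 (factor: 21296 = 11^3 · 16); v_p(y) = 1 (factor: 110 = 11^1 · 10). Additivity: v_p(xy) = v_p(x) + v_p(y) = 3 + 1 = 4. (Direct check: xy = 2342560 = 11^4 · (160).)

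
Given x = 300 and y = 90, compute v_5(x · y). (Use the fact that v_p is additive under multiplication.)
v_5(27000) = 3

v_p(x) = 2 (factor: 300 = 5^2 · 12); v_p(y) = 1 (factor: 90 = 5^1 · 18). Additivity: v_p(xy) = v_p(x) + v_p(y) = 2 + 1 = 3. (Direct check: xy = 27000 = 5^3 · (216).)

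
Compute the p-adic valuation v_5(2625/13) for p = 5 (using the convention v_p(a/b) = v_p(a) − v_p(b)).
v_5(2625/13) = 3

Factor powers of 5 from the numerator and denominator of the reduced fraction: 2625 = 5^3 · 21 and 13 = 5^0 · 13. Apply v_p(a/b) = v_p(a) − v_p(b): v_5(2625/13) = 3 − 0 = 3.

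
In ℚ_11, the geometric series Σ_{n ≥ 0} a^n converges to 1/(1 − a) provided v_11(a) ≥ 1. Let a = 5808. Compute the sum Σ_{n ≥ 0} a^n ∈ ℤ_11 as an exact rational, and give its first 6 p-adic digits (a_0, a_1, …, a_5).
Σ a^n = 1/(1 − a) = -1/5807;  first 6 digits = (1, 0, 4, 4, 5, 0)

v_11(a) = 2 ≥ 1, so the series converges in ℤ_11 to 1/(1 − a) = 1/(1 − 5808) = -1/5807. Expand this rational in ℤ_11: compute digits iteratively via d_i = x_i mod 11, x_{i+1} = (x_i − d_i)/11. The first 6 digits are (1, 0, 4, 4, 5, 0).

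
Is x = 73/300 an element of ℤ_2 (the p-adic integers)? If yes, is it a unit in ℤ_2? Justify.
x ∉ ℤ_2 (v_2(x) = -2 < 0)

ℤ_2 = {x ∈ ℚ_2 : v_2(x) ≥ 0} and ℤ_2^× = {x ∈ ℤ_2 : v_2(x) = 0}. Here v_2(73/300) = v_2(num) − v_2(den) = -2; compare against these criteria.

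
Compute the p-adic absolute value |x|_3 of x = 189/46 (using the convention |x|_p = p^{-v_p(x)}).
|189/46|_3 = 1/27

Step 1 — compute v_3(x) by factoring powers of 3 out of the numerator and denominator: v_3(189/46) = 3. Step 2 — apply |x|_p = p^{-v_p(x)} = 3^{-3} = 1/27.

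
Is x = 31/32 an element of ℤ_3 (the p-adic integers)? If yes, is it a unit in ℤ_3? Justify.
x ∈ ℤ_3^× (unit); v_3(x) = 0

ℤ_3 = {x ∈ ℚ_3 : v_3(x) ≥ 0} and ℤ_3^× = {x ∈ ℤ_3 : v_3(x) = 0}. Here v_3(31/32) = v_3(num) − v_3(den) = 0; compare against these criteria.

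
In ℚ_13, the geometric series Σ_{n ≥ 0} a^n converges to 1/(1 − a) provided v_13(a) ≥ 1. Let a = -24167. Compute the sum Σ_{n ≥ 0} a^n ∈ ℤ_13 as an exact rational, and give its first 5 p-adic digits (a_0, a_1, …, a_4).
Σ a^n = 1/(1 − a) = 1/24168;  first 5 digits = (1, 0, 0, 2, 12)

v_13(a) = 3 ≥ 1, so the series converges in ℤ_13 to 1/(1 − a) = 1/(1 − (-24167)) = 1/24168. Expand this rational in ℤ_13: compute digits iteratively via d_i = x_i mod 13, x_{i+1} = (x_i − d_i)/13. The first 5 digits are (1, 0, 0, 2, 12).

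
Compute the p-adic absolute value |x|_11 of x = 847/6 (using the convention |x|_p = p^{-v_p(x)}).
|847/6|_11 = 1/121

Step 1 — compute v_11(x) by factoring powers of 11 out of the numerator and denominator: v_11(847/6) = 2. Step 2 — apply |x|_p = p^{-v_p(x)} = 11^{-2} = 1/121.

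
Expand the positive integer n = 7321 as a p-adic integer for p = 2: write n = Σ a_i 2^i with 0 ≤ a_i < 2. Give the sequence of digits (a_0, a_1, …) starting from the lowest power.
(a_0, a_1, …) = (1, 0, 0, 1, 1, 0, 0, 1, 0, 0, 1, 1, 1)

Repeated division by 2 gives the digits low-to-high: 7321 = 1 + 1·2^3 + 1·2^4 + 1·2^7 + 1·2^10 + 1·2^11 + 1·2^12. Digit sequence: (1, 0, 0, 1, 1, 0, 0, 1, 0, 0, 1, 1, 1).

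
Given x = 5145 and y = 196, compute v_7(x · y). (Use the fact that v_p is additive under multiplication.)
v_7(1008420) = 5

v_p(x) = 3 (factor: 5145 = 7^3 · 15); v_p(y) = 2 (factor: 196 = 7^2 · 4). Additivity: v_p(xy) = v_p(x) + v_p(y) = 3 + 2 = 5. (Direct check: xy = 1008420 = 7^5 · (60).)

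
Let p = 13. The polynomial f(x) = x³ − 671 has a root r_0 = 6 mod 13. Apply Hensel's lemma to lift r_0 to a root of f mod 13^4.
r_3 = 23315 (mod 28561)

Hensel: r_{i+1} = r_i − f(r_i)/f′(r_i) mod 13^{i+2}, where f′(x) = 3x². Iterate:
  r_0 = 6 (mod 13)
  r_1 = 162 (mod 169)
  r_2 = 1345 (mod 2197)
  r_3 = 23315 (mod 28561)
Final: r = 23315 with f(r) ≡ 0 mod 13^4.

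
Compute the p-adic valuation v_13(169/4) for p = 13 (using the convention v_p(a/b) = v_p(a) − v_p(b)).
v_13(169/4) = 2

Factor powers of 13 from the numerator and denominator of the reduced fraction: 169 = 13^2 · 1 and 4 = 13^0 · 4. Apply v_p(a/b) = v_p(a) − v_p(b): v_13(169/4) = 2 − 0 = 2.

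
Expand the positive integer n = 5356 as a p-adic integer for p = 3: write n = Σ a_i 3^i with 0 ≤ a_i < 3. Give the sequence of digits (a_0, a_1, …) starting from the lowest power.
(a_0, a_1, …) = (1, 0, 1, 0, 0, 1, 1, 2)

Repeated division by 3 gives the digits low-to-high: 5356 = 1 + 1·3^2 + 1·3^5 + 1·3^6 + 2·3^7. Digit sequence: (1, 0, 1, 0, 0, 1, 1, 2).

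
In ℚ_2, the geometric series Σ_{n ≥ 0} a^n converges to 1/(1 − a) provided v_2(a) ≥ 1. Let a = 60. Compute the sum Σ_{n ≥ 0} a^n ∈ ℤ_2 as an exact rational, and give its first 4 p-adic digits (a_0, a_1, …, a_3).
Σ a^n = 1/(1 − a) = -1/59;  first 4 digits = (1, 0, 1, 1)

v_2(a) = 2 ≥ 1, so the series converges in ℤ_2 to 1/(1 − a) = 1/(1 − 60) = -1/59. Expand this rational in ℤ_2: compute digits iteratively via d_i = x_i mod 2, x_{i+1} = (x_i − d_i)/2. The first 4 digits are (1, 0, 1, 1).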